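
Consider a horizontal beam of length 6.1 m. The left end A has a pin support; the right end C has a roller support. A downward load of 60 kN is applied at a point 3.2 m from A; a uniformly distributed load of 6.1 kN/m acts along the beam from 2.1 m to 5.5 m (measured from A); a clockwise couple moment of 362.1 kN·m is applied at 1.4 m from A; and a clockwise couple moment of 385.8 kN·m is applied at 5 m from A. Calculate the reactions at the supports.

A_x = 0, A_y = -86.26 kN, C_y = 167.0 kN

Resultant of the distributed load: 6.1 × 3.4 = 20.74 kN at 3.8 m from A.
Moments about A: C_y·6.1 − 60·3.2 − (6.1·3.4)·3.8 − 362.1 − 385.8 = 0 → C_y = 1018.712/6.1 = 167.002 ≈ 167.0 kN.
ΣF_y = 0: A_y + 167.002 − 60 − 6.1·3.4 = 0 → A_y = -86.26 kN.
ΣF_x = 0: no horizontal applied forces, so A_x = 0.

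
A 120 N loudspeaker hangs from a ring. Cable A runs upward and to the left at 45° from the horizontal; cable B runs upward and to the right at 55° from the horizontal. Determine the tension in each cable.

ΣF_x = 0: −T_A·cos45° + T_B·cos55° = 0 → T_B = 1.2328·T_A.
ΣF_y = 0: T_A·sin45° + T_B·sin55° = 120.
Substitute: T_A·(0.707107 + 1.2328·0.819152) = 120 → T_A = 69.8911 ≈ 69.89 N.
Then T_B = 1.2328 × 69.8911 = 86.16 N.

T_A = 69.89 N, T_B = 86.16 N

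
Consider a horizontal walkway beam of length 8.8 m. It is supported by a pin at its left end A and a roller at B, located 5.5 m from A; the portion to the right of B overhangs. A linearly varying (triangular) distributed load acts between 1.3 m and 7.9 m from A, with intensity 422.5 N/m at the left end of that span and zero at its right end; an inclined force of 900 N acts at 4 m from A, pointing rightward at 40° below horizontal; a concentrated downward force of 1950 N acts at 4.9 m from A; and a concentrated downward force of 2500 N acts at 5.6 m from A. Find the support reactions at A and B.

Resultant of the triangular load: ½ × 422.5 × 6.6 = 1394.25 N, acting at 3.5 m from A (one-third of the span from the peak).
Moments about A: B_y·5.5 − (½·422.5·6.6)·3.5 − 900·sin40°·4 − 1950·4.9 − 2500·5.6 = 0 → B_y = 30748.9/5.5 = 5590.71 ≈ 5591 N.
ΣF_y = 0: A_y + 5590.71 − ½·422.5·6.6 − 900·sin40° − 1950 − 2500 = 0 → A_y = 832.0 N.
ΣF_x = 0: A_x + 900·cos40° = 0 → A_x = -689.4 N.

A_x = -689.4 N, A_y = 832.0 N, B_y = 5591 N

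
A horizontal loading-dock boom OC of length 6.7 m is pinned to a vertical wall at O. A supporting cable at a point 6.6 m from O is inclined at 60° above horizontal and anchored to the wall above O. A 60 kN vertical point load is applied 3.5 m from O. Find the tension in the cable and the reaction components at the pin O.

T = 36.74 kN, O_x = 18.37 kN, O_y = 28.18 kN

ΣM about O: T·sin60°·6.6 − 60·3.5 = 0 → T = 210/(6.6·0.866025) = 36.7405 ≈ 36.74 kN.
ΣF_x = 0: O_x − T·cos60° = 0 → O_x = 36.7405 × 0.5 = 18.37 kN.
ΣF_y = 0: O_y + T·sin60° − 60 = 0 → O_y = 60 − 36.7405 × 0.866025 = 28.18 kN.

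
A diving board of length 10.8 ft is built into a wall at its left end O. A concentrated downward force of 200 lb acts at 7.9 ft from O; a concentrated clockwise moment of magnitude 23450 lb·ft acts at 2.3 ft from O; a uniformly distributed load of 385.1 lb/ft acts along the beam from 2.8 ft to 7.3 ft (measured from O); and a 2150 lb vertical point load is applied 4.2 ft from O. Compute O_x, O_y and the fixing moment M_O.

Resultant of the distributed load: 385.1 × 4.5 = 1732.95 lb at 5.05 ft from O.
ΣF_x = 0: O_x = 0.
ΣF_y = 0: O_y − 200 − 385.1·4.5 − 2150 = 0 → O_y = 4083 lb.
ΣM about O: M_O − 200·7.9 − 23450 − (385.1·4.5)·5.05 − 2150·4.2 = 0 → M_O = 42810 lb·ft.

O_x = 0, O_y = 4083 lb, M_O = 42810 lb·ft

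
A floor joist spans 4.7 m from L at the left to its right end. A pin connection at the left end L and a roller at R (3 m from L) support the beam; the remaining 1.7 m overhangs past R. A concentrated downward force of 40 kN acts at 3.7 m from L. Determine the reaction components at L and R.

Moments about L: R_y·3 − 40·3.7 = 0 → R_y = 148/3 = 49.3333 ≈ 49.33 kN.
ΣF_y = 0: L_y + 49.3333 − 40 = 0 → L_y = -9.333 kN.
ΣF_x = 0: no horizontal applied forces, so L_x = 0.

L_x = 0, L_y = -9.333 kN, R_y = 49.33 kN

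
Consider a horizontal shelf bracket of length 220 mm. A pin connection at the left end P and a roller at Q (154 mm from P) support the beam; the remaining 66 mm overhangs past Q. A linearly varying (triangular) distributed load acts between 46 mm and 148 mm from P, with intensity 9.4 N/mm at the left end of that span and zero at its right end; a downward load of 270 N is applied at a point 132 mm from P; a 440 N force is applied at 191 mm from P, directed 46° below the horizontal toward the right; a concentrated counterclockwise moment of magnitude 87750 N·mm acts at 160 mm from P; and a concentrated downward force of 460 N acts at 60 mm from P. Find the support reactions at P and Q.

P_x = -305.6 N, P_y = 1043 N, Q_y = 482.4 N

Resultant of the triangular load: ½ × 9.4 × 102 = 479.4 N, acting at 80 mm from P (one-third of the span from the peak).
ΣM about P: Q_y·154 − (½·9.4·102)·80 − 270·132 − 440·sin46°·191 + 87750 − 460·60 = 0 → Q_y = 74295.3/154 = 482.437 ≈ 482.4 N.
ΣF_y = 0: P_y + 482.437 − ½·9.4·102 − 270 − 440·sin46° − 460 = 0 → P_y = 1043 N.
ΣF_x = 0: P_x + 440·cos46° = 0 → P_x = -305.6 N.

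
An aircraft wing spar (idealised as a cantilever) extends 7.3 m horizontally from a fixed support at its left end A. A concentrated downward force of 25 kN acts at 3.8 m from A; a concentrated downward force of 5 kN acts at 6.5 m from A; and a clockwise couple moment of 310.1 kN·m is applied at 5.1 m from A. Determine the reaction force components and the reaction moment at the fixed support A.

A_x = 0, A_y = 30.00 kN, M_A = 437.6 kN·m

ΣF_x = 0: A_x = 0.
ΣF_y = 0: A_y − 25 − 5 = 0 → A_y = 30.00 kN.
ΣM about A: M_A − 25·3.8 − 5·6.5 − 310.1 = 0 → M_A = 437.6 kN·m.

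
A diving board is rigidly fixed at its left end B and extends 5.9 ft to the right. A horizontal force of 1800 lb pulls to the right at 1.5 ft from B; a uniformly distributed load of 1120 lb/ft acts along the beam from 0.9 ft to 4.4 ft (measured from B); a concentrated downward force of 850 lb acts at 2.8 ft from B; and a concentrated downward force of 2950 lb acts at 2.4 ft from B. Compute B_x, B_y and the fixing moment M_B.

B_x = -1800 lb, B_y = 7720 lb, M_B = 19850 lb·ft

Resultant of the distributed load: 1120 × 3.5 = 3920 lb at 2.65 ft from B.
ΣF_x = 0: B_x + 1800 = 0 → B_x = -1800 lb.
ΣF_y = 0: B_y − 1120·3.5 − 850 − 2950 = 0 → B_y = 7720 lb.
ΣM about B: M_B − (1120·3.5)·2.65 − 850·2.8 − 2950·2.4 = 0 → M_B = 19850 lb·ft.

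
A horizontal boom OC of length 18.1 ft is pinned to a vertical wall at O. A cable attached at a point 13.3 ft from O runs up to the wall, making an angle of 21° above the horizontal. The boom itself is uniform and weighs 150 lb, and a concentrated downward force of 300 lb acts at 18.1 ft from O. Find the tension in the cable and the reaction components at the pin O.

T = 1424 lb, O_x = 1329 lb, O_y = -60.34 lb

ΣM about O: T·sin21°·13.3 − 150·9.05 − 300·18.1 = 0 → T = 6787.5/(13.3·0.358368) = 1424.06 ≈ 1424 lb.
ΣF_x = 0: O_x − T·cos21° = 0 → O_x = 1424.06 × 0.93358 = 1329 lb.
ΣF_y = 0: O_y + T·sin21° − 150 − 300 = 0 → O_y = 450 − 1424.06 × 0.358368 = -60.34 lb.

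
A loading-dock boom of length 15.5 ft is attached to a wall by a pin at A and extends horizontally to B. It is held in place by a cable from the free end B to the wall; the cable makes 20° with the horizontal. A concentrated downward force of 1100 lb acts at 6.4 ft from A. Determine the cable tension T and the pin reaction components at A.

ΣM about A: T·sin20°·15.5 − 1100·6.4 = 0 → T = 7040/(15.5·0.34202) = 1327.97 ≈ 1328 lb.
ΣF_x = 0: A_x − T·cos20° = 0 → A_x = 1327.97 × 0.939693 = 1248 lb.
ΣF_y = 0: A_y + T·sin20° − 1100 = 0 → A_y = 1100 − 1327.97 × 0.34202 = 645.8 lb.

T = 1328 lb, A_x = 1248 lb, A_y = 645.8 lb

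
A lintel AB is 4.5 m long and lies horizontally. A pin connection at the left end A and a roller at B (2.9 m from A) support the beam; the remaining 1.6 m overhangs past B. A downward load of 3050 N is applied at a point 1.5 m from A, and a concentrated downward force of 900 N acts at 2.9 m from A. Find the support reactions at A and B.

ΣM about A: B_y·2.9 − 3050·1.5 − 900·2.9 = 0 → B_y = 7185/2.9 = 2477.59 ≈ 2478 N.
ΣF_y = 0: A_y + 2477.59 − 3050 − 900 = 0 → A_y = 1472 N.
ΣF_x = 0: no horizontal applied forces, so A_x = 0.

A_x = 0, A_y = 1472 N, B_y = 2478 N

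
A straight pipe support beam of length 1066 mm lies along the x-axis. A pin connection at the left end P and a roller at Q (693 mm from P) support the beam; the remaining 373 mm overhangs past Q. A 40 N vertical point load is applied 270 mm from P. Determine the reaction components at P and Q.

P_x = 0, P_y = 24.42 N, Q_y = 15.58 N

Moments about P: Q_y·693 − 40·270 = 0 → Q_y = 10800/693 = 15.5844 ≈ 15.58 N.
ΣF_y = 0: P_y + 15.5844 − 40 = 0 → P_y = 24.42 N.
ΣF_x = 0: no horizontal applied forces, so P_x = 0.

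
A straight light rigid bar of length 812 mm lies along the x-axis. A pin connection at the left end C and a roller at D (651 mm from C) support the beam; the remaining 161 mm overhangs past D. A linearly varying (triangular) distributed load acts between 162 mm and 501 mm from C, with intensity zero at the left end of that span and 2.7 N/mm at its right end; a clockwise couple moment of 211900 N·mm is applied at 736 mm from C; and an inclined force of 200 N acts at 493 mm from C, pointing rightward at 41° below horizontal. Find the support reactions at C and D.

C_x = -150.9 N, C_y = -108.8 N, D_y = 697.6 N

Resultant of the triangular load: ½ × 2.7 × 339 = 457.65 N, acting at 388 mm from C (one-third of the span from the peak).
ΣM about C: D_y·651 − (½·2.7·339)·388 − 211900 − 200·sin41°·493 = 0 → D_y = 454156/651 = 697.628 ≈ 697.6 N.
ΣF_y = 0: C_y + 697.628 − ½·2.7·339 − 200·sin41° = 0 → C_y = -108.8 N.
ΣF_x = 0: C_x + 200·cos41° = 0 → C_x = -150.9 N.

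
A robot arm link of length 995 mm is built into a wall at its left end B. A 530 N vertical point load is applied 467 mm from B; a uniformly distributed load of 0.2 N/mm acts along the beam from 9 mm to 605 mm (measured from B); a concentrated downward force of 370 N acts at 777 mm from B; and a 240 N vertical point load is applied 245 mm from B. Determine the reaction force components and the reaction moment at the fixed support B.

B_x = 0, B_y = 1259 N, M_B = 630400 N·mm

Resultant of the distributed load: 0.2 × 596 = 119.2 N at 307 mm from B.
ΣF_x = 0: B_x = 0.
ΣF_y = 0: B_y − 530 − 0.2·596 − 370 − 240 = 0 → B_y = 1259 N.
ΣM about B: M_B − 530·467 − (0.2·596)·307 − 370·777 − 240·245 = 0 → M_B = 630400 N·mm.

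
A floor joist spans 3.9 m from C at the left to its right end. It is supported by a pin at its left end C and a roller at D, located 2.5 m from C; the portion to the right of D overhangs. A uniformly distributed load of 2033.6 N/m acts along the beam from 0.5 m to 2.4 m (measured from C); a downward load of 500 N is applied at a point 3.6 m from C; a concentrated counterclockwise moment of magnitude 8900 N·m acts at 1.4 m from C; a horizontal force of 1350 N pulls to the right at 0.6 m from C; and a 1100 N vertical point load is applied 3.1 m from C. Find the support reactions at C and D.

C_x = -1350 N, C_y = 4699 N, D_y = 765.0 N

Resultant of the distributed load: 2033.6 × 1.9 = 3863.84 N at 1.45 m from C.
Moments about C: D_y·2.5 − (2033.6·1.9)·1.45 − 500·3.6 + 8900 − 1100·3.1 = 0 → D_y = 1912.568/2.5 = 765.027 ≈ 765.0 N.
ΣF_y = 0: C_y + 765.027 − 2033.6·1.9 − 500 − 1100 = 0 → C_y = 4699 N.
ΣF_x = 0: C_x + 1350 = 0 → C_x = -1350 N.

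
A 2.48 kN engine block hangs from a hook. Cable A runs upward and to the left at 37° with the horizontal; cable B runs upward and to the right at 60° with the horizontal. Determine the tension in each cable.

ΣF_x = 0: −T_A·cos37° + T_B·cos60° = 0 → T_B = 1.59727·T_A.
ΣF_y = 0: T_A·sin37° + T_B·sin60° = 2.48.
Substitute: T_A·(0.601815 + 1.59727·0.866025) = 2.48 → T_A = 1.24931 ≈ 1.249 kN.
Then T_B = 1.59727 × 1.24931 = 1.995 kN.

T_A = 1.249 kN, T_B = 1.995 kN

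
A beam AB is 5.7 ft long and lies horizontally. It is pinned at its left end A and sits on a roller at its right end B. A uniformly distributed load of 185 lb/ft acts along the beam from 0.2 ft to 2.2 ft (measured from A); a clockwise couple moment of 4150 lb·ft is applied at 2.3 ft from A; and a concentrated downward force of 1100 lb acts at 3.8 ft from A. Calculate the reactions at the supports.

Resultant of the distributed load: 185 × 2 = 370 lb at 1.2 ft from A.
Moments about A: B_y·5.7 − (185·2)·1.2 − 4150 − 1100·3.8 = 0 → B_y = 8774/5.7 = 1539.3 ≈ 1539 lb.
ΣF_y = 0: A_y + 1539.3 − 185·2 − 1100 = 0 → A_y = -69.30 lb.
ΣF_x = 0: no horizontal applied forces, so A_x = 0.

A_x = 0, A_y = -69.30 lb, B_y = 1539 lb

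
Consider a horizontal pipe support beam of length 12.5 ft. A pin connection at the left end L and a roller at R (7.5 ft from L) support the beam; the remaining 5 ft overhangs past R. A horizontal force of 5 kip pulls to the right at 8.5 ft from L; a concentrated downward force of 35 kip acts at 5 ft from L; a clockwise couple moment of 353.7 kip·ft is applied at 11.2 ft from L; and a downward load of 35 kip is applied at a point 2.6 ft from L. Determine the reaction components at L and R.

ΣM about L: R_y·7.5 − 35·5 − 353.7 − 35·2.6 = 0 → R_y = 619.7/7.5 = 82.6267 ≈ 82.63 kip.
ΣF_y = 0: L_y + 82.6267 − 35 − 35 = 0 → L_y = -12.63 kip.
ΣF_x = 0: L_x + 5 = 0 → L_x = -5.000 kip.

L_x = -5.000 kip, L_y = -12.63 kip, R_y = 82.63 kip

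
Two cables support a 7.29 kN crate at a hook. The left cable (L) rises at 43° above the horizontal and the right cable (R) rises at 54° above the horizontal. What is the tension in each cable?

ΣF_x = 0: −T_L·cos43° + T_R·cos54° = 0 → T_R = 1.24425·T_L.
ΣF_y = 0: T_L·sin43° + T_R·sin54° = 7.29.
Substitute: T_L·(0.681998 + 1.24425·0.809017) = 7.29 → T_L = 4.31714 ≈ 4.317 kN.
Then T_R = 1.24425 × 4.31714 = 5.372 kN.

T_L = 4.317 kN, T_R = 5.372 kN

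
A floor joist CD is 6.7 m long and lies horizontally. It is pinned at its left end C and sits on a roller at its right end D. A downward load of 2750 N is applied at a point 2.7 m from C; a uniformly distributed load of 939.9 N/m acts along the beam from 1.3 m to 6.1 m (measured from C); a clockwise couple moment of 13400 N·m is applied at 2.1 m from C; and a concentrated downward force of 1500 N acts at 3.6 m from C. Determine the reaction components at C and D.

C_x = 0, C_y = 2356 N, D_y = 6406 N

Resultant of the distributed load: 939.9 × 4.8 = 4511.52 N at 3.7 m from C.
Moments about C: D_y·6.7 − 2750·2.7 − (939.9·4.8)·3.7 − 13400 − 1500·3.6 = 0 → D_y = 42917.624/6.7 = 6405.62 ≈ 6406 N.
ΣF_y = 0: C_y + 6405.62 − 2750 − 939.9·4.8 − 1500 = 0 → C_y = 2356 N.
ΣF_x = 0: no horizontal applied forces, so C_x = 0.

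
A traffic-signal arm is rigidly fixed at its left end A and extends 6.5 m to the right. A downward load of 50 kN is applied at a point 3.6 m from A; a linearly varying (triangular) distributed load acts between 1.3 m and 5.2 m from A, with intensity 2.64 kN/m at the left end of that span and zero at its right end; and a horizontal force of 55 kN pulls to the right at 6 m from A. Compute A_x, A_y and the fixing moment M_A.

Resultant of the triangular load: ½ × 2.64 × 3.9 = 5.148 kN, acting at 2.6 m from A (one-third of the span from the peak).
ΣF_x = 0: A_x + 55 = 0 → A_x = -55.00 kN.
ΣF_y = 0: A_y − 50 − ½·2.64·3.9 = 0 → A_y = 55.15 kN.
ΣM about A: M_A − 50·3.6 − (½·2.64·3.9)·2.6 = 0 → M_A = 193.4 kN·m.

A_x = -55.00 kN, A_y = 55.15 kN, M_A = 193.4 kN·m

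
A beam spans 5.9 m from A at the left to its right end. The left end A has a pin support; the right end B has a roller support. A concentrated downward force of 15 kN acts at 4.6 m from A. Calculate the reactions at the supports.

A_x = 0, A_y = 3.305 kN, B_y = 11.69 kN

Taking moments about A: B_y·5.9 − 15·4.6 = 0 → B_y = 69/5.9 = 11.6949 ≈ 11.69 kN.
ΣF_y = 0: A_y + 11.6949 − 15 = 0 → A_y = 3.305 kN.
ΣF_x = 0: no horizontal applied forces, so A_x = 0.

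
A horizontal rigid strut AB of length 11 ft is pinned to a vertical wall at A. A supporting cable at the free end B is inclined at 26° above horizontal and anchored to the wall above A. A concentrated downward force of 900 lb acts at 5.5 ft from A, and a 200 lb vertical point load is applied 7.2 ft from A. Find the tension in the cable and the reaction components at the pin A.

T = 1325 lb, A_x = 1191 lb, A_y = 519.1 lb

ΣM about A: T·sin26°·11 − 900·5.5 − 200·7.2 = 0 → T = 6390/(11·0.438371) = 1325.15 ≈ 1325 lb.
ΣF_x = 0: A_x − T·cos26° = 0 → A_x = 1325.15 × 0.898794 = 1191 lb.
ΣF_y = 0: A_y + T·sin26° − 900 − 200 = 0 → A_y = 1100 − 1325.15 × 0.438371 = 519.1 lb.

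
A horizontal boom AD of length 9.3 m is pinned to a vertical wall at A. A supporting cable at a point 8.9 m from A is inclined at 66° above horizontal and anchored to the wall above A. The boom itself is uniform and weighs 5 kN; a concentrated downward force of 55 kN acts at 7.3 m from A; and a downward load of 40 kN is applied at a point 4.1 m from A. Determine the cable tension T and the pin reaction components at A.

ΣM about A: T·sin66°·8.9 − 5·4.65 − 55·7.3 − 40·4.1 = 0 → T = 588.75/(8.9·0.913545) = 72.4121 ≈ 72.41 kN.
ΣF_x = 0: A_x − T·cos66° = 0 → A_x = 72.4121 × 0.406737 = 29.45 kN.
ΣF_y = 0: A_y + T·sin66° − 5 − 55 − 40 = 0 → A_y = 100 − 72.4121 × 0.913545 = 33.85 kN.

T = 72.41 kN, A_x = 29.45 kN, A_y = 33.85 kN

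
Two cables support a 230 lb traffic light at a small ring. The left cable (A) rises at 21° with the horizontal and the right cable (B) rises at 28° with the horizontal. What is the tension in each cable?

T_A = 269.1 lb, T_B = 284.5 lb

ΣF_x = 0: −T_A·cos21° + T_B·cos28° = 0 → T_B = 1.05735·T_A.
ΣF_y = 0: T_A·sin21° + T_B·sin28° = 230.
Substitute: T_A·(0.358368 + 1.05735·0.469472) = 230 → T_A = 269.08 ≈ 269.1 lb.
Then T_B = 1.05735 × 269.08 = 284.5 lb.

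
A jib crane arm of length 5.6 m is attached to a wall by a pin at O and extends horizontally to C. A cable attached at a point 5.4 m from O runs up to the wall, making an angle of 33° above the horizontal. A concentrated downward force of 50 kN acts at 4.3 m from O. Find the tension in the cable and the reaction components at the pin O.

T = 73.10 kN, O_x = 61.31 kN, O_y = 10.19 kN

ΣM about O: T·sin33°·5.4 − 50·4.3 = 0 → T = 215/(5.4·0.544639) = 73.1031 ≈ 73.10 kN.
ΣF_x = 0: O_x − T·cos33° = 0 → O_x = 73.1031 × 0.838671 = 61.31 kN.
ΣF_y = 0: O_y + T·sin33° − 50 = 0 → O_y = 50 − 73.1031 × 0.544639 = 10.19 kN.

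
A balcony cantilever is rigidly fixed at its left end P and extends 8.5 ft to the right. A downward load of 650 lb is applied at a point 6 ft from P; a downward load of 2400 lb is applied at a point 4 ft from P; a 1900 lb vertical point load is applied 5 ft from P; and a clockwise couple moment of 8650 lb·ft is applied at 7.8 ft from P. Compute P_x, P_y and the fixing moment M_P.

ΣF_x = 0: P_x = 0.
ΣF_y = 0: P_y − 650 − 2400 − 1900 = 0 → P_y = 4950 lb.
ΣM about P: M_P − 650·6 − 2400·4 − 1900·5 − 8650 = 0 → M_P = 31650 lb·ft.

P_x = 0, P_y = 4950 lb, M_P = 31650 lb·ft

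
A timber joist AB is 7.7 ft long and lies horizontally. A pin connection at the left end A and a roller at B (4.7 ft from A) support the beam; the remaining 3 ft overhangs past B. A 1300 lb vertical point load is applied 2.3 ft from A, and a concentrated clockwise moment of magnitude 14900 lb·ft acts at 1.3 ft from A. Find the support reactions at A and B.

A_x = 0, A_y = -2506 lb, B_y = 3806 lb

Taking moments about A: B_y·4.7 − 1300·2.3 − 14900 = 0 → B_y = 17890/4.7 = 3806.38 ≈ 3806 lb.
ΣF_y = 0: A_y + 3806.38 − 1300 = 0 → A_y = -2506 lb.
ΣF_x = 0: no horizontal applied forces, so A_x = 0.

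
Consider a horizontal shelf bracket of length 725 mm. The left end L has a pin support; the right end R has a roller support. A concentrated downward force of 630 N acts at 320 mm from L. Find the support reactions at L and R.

ΣM about L: R_y·725 − 630·320 = 0 → R_y = 201600/725 = 278.069 ≈ 278.1 N.
ΣF_y = 0: L_y + 278.069 − 630 = 0 → L_y = 351.9 N.
ΣF_x = 0: no horizontal applied forces, so L_x = 0.

L_x = 0, L_y = 351.9 N, R_y = 278.1 N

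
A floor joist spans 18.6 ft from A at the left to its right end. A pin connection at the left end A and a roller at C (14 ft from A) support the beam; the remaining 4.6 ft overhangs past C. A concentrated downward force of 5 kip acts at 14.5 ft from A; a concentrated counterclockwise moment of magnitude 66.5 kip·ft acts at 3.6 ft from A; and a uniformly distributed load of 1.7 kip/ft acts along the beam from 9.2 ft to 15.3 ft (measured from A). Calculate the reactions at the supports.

A_x = 0, A_y = 5.868 kip, C_y = 9.502 kip

Resultant of the distributed load: 1.7 × 6.1 = 10.37 kip at 12.25 ft from A.
Moments about A: C_y·14 − 5·14.5 + 66.5 − (1.7·6.1)·12.25 = 0 → C_y = 133.0325/14 = 9.50232 ≈ 9.502 kip.
ΣF_y = 0: A_y + 9.50232 − 5 − 1.7·6.1 = 0 → A_y = 5.868 kip.
ΣF_x = 0: no horizontal applied forces, so A_x = 0.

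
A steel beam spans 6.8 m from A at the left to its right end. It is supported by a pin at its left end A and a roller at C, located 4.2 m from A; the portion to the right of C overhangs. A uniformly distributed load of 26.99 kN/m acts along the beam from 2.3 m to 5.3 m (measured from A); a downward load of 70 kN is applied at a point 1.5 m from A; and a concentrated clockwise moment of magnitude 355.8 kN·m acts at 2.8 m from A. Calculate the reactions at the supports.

A_x = 0, A_y = -32.00 kN, C_y = 183.0 kN

Resultant of the distributed load: 26.99 × 3 = 80.97 kN at 3.8 m from A.
ΣM about A: C_y·4.2 − (26.99·3)·3.8 − 70·1.5 − 355.8 = 0 → C_y = 768.486/4.2 = 182.973 ≈ 183.0 kN.
ΣF_y = 0: A_y + 182.973 − 26.99·3 − 70 = 0 → A_y = -32.00 kN.
ΣF_x = 0: no horizontal applied forces, so A_x = 0.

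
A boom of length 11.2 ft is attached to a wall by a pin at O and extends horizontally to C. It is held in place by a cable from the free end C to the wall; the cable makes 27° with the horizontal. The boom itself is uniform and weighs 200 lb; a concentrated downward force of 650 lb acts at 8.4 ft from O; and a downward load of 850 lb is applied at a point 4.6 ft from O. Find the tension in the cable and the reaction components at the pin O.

ΣM about O: T·sin27°·11.2 − 200·5.6 − 650·8.4 − 850·4.6 = 0 → T = 10490/(11.2·0.45399) = 2063.06 ≈ 2063 lb.
ΣF_x = 0: O_x − T·cos27° = 0 → O_x = 2063.06 × 0.891007 = 1838 lb.
ΣF_y = 0: O_y + T·sin27° − 200 − 650 − 850 = 0 → O_y = 1700 − 2063.06 × 0.45399 = 763.4 lb.

T = 2063 lb, O_x = 1838 lb, O_y = 763.4 lb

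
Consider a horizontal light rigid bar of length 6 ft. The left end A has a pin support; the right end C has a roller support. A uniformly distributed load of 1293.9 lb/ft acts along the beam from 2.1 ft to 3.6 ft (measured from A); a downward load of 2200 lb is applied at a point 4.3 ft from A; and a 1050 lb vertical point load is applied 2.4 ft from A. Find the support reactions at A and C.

A_x = 0, A_y = 2272 lb, C_y = 2919 lb

Resultant of the distributed load: 1293.9 × 1.5 = 1940.85 lb at 2.85 ft from A.
Taking moments about A: C_y·6 − (1293.9·1.5)·2.85 − 2200·4.3 − 1050·2.4 = 0 → C_y = 17511.4225/6 = 2918.57 ≈ 2919 lb.
ΣF_y = 0: A_y + 2918.57 − 1293.9·1.5 − 2200 − 1050 = 0 → A_y = 2272 lb.
ΣF_x = 0: no horizontal applied forces, so A_x = 0.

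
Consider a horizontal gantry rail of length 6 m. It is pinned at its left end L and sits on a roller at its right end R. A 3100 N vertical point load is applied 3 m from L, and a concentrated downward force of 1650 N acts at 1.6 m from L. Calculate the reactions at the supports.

L_x = 0, L_y = 2760 N, R_y = 1990 N

ΣM about L: R_y·6 − 3100·3 − 1650·1.6 = 0 → R_y = 11940/6 = 1990 N.
ΣF_y = 0: L_y + 1990 − 3100 − 1650 = 0 → L_y = 2760 N.
ΣF_x = 0: no horizontal applied forces, so L_x = 0.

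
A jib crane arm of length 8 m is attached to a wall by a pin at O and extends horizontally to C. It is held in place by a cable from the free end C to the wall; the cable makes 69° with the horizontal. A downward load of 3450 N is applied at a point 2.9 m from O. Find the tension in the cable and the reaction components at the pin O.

T = 1340 N, O_x = 480.1 N, O_y = 2199 N

ΣM about O: T·sin69°·8 − 3450·2.9 = 0 → T = 10005/(8·0.93358) = 1339.6 ≈ 1340 N.
ΣF_x = 0: O_x − T·cos69° = 0 → O_x = 1339.6 × 0.358368 = 480.1 N.
ΣF_y = 0: O_y + T·sin69° − 3450 = 0 → O_y = 3450 − 1339.6 × 0.93358 = 2199 N.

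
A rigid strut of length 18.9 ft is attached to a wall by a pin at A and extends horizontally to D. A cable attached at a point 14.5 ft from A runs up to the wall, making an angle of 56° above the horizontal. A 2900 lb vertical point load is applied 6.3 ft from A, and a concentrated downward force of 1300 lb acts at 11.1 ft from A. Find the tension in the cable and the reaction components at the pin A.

T = 2720 lb, A_x = 1521 lb, A_y = 1945 lb

ΣM about A: T·sin56°·14.5 − 2900·6.3 − 1300·11.1 = 0 → T = 32700/(14.5·0.829038) = 2720.23 ≈ 2720 lb.
ΣF_x = 0: A_x − T·cos56° = 0 → A_x = 2720.23 × 0.559193 = 1521 lb.
ΣF_y = 0: A_y + T·sin56° − 2900 − 1300 = 0 → A_y = 4200 − 2720.23 × 0.829038 = 1945 lb.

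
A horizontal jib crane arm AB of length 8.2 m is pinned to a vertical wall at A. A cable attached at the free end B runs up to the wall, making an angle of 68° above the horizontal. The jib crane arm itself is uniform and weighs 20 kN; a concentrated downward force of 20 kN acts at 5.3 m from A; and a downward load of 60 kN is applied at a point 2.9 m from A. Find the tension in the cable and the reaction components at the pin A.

T = 47.61 kN, A_x = 17.84 kN, A_y = 55.85 kN

ΣM about A: T·sin68°·8.2 − 20·4.1 − 20·5.3 − 60·2.9 = 0 → T = 362/(8.2·0.927184) = 47.6134 ≈ 47.61 kN.
ΣF_x = 0: A_x − T·cos68° = 0 → A_x = 47.6134 × 0.374607 = 17.84 kN.
ΣF_y = 0: A_y + T·sin68° − 20 − 20 − 60 = 0 → A_y = 100 − 47.6134 × 0.927184 = 55.85 kN.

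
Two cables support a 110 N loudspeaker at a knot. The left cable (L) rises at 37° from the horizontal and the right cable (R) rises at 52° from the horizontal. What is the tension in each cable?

T_L = 67.73 N, T_R = 87.86 N

ΣF_x = 0: −T_L·cos37° + T_R·cos52° = 0 → T_R = 1.2972·T_L.
ΣF_y = 0: T_L·sin37° + T_R·sin52° = 110.
Substitute: T_L·(0.601815 + 1.2972·0.788011) = 110 → T_L = 67.733 ≈ 67.73 N.
Then T_R = 1.2972 × 67.733 = 87.86 N.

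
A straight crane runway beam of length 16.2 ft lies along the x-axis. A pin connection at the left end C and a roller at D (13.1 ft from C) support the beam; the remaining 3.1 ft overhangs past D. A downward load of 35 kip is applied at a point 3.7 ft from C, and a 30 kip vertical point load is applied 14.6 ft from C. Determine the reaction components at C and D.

Taking moments about C: D_y·13.1 − 35·3.7 − 30·14.6 = 0 → D_y = 567.5/13.1 = 43.3206 ≈ 43.32 kip.
ΣF_y = 0: C_y + 43.3206 − 35 − 30 = 0 → C_y = 21.68 kip.
ΣF_x = 0: no horizontal applied forces, so C_x = 0.

C_x = 0, C_y = 21.68 kip, D_y = 43.32 kip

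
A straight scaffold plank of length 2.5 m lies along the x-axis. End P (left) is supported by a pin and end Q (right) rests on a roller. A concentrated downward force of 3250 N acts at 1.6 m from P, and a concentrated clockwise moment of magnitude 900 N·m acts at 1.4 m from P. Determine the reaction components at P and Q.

ΣM about P: Q_y·2.5 − 3250·1.6 − 900 = 0 → Q_y = 6100/2.5 = 2440 N.
ΣF_y = 0: P_y + 2440 − 3250 = 0 → P_y = 810.0 N.
ΣF_x = 0: no horizontal applied forces, so P_x = 0.

P_x = 0, P_y = 810.0 N, Q_y = 2440 N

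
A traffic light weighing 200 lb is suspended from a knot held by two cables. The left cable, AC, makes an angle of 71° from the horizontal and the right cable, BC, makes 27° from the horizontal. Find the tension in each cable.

T_AC = 180.0 lb, T_BC = 65.75 lb

ΣF_x = 0: −T_AC·cos71° + T_BC·cos27° = 0 → T_BC = 0.365394·T_AC.
ΣF_y = 0: T_AC·sin71° + T_BC·sin27° = 200.
Substitute: T_AC·(0.945519 + 0.365394·0.45399) = 200 → T_AC = 179.953 ≈ 180.0 lb.
Then T_BC = 0.365394 × 179.953 = 65.75 lb.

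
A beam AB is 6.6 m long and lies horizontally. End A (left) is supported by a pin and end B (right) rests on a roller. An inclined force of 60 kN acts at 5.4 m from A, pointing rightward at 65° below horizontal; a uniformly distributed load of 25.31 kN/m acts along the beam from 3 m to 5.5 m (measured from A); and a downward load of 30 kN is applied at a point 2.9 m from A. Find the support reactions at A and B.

A_x = -25.36 kN, A_y = 49.23 kN, B_y = 98.42 kN

Resultant of the distributed load: 25.31 × 2.5 = 63.275 kN at 4.25 m from A.
ΣM about A: B_y·6.6 − 60·sin65°·5.4 − (25.31·2.5)·4.25 − 30·2.9 = 0 → B_y = 649.562/6.6 = 98.4185 ≈ 98.42 kN.
ΣF_y = 0: A_y + 98.4185 − 60·sin65° − 25.31·2.5 − 30 = 0 → A_y = 49.23 kN.
ΣF_x = 0: A_x + 60·cos65° = 0 → A_x = -25.36 kN.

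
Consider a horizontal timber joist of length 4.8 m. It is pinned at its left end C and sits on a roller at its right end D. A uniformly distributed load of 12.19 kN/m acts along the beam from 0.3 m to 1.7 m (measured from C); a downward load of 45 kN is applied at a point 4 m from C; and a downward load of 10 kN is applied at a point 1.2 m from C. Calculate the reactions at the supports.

C_x = 0, C_y = 28.51 kN, D_y = 43.56 kN

Resultant of the distributed load: 12.19 × 1.4 = 17.066 kN at 1 m from C.
Moments about C: D_y·4.8 − (12.19·1.4)·1 − 45·4 − 10·1.2 = 0 → D_y = 209.066/4.8 = 43.5554 ≈ 43.56 kN.
ΣF_y = 0: C_y + 43.5554 − 12.19·1.4 − 45 − 10 = 0 → C_y = 28.51 kN.
ΣF_x = 0: no horizontal applied forces, so C_x = 0.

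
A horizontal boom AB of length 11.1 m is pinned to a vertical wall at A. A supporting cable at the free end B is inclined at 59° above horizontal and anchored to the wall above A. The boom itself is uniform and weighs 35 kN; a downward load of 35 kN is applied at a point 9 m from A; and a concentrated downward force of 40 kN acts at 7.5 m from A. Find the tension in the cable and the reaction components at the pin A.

ΣM about A: T·sin59°·11.1 − 35·5.55 − 35·9 − 40·7.5 = 0 → T = 809.25/(11.1·0.857167) = 85.0539 ≈ 85.05 kN.
ΣF_x = 0: A_x − T·cos59° = 0 → A_x = 85.0539 × 0.515038 = 43.81 kN.
ΣF_y = 0: A_y + T·sin59° − 35 − 35 − 40 = 0 → A_y = 110 − 85.0539 × 0.857167 = 37.09 kN.

T = 85.05 kN, A_x = 43.81 kN, A_y = 37.09 kN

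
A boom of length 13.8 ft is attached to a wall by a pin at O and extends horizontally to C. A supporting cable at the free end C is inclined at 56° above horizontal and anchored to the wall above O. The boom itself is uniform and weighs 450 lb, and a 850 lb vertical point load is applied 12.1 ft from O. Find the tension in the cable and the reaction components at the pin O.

T = 1170 lb, O_x = 654.5 lb, O_y = 329.7 lb

ΣM about O: T·sin56°·13.8 − 450·6.9 − 850·12.1 = 0 → T = 13390/(13.8·0.829038) = 1170.38 ≈ 1170 lb.
ΣF_x = 0: O_x − T·cos56° = 0 → O_x = 1170.38 × 0.559193 = 654.5 lb.
ΣF_y = 0: O_y + T·sin56° − 450 − 850 = 0 → O_y = 1300 − 1170.38 × 0.829038 = 329.7 lb.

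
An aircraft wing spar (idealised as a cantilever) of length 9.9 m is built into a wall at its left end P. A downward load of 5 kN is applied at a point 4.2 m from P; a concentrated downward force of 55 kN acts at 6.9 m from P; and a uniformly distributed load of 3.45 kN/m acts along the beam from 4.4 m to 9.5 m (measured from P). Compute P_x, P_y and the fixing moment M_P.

Resultant of the distributed load: 3.45 × 5.1 = 17.595 kN at 6.95 m from P.
ΣF_x = 0: P_x = 0.
ΣF_y = 0: P_y − 5 − 55 − 3.45·5.1 = 0 → P_y = 77.59 kN.
ΣM about P: M_P − 5·4.2 − 55·6.9 − (3.45·5.1)·6.95 = 0 → M_P = 522.8 kN·m.

P_x = 0, P_y = 77.59 kN, M_P = 522.8 kN·m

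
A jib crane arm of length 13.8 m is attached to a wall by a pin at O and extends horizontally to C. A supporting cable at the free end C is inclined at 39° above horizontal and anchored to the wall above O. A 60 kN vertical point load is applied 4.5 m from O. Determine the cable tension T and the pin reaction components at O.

T = 31.09 kN, O_x = 24.16 kN, O_y = 40.43 kN

ΣM about O: T·sin39°·13.8 − 60·4.5 = 0 → T = 270/(13.8·0.62932) = 31.0895 ≈ 31.09 kN.
ΣF_x = 0: O_x − T·cos39° = 0 → O_x = 31.0895 × 0.777146 = 24.16 kN.
ΣF_y = 0: O_y + T·sin39° − 60 = 0 → O_y = 60 − 31.0895 × 0.62932 = 40.43 kN.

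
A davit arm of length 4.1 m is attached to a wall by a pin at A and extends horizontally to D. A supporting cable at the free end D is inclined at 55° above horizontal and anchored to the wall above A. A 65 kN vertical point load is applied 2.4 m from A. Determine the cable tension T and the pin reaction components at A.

T = 46.45 kN, A_x = 26.64 kN, A_y = 26.95 kN

ΣM about A: T·sin55°·4.1 − 65·2.4 = 0 → T = 156/(4.1·0.819152) = 46.449 ≈ 46.45 kN.
ΣF_x = 0: A_x − T·cos55° = 0 → A_x = 46.449 × 0.573576 = 26.64 kN.
ΣF_y = 0: A_y + T·sin55° − 65 = 0 → A_y = 65 − 46.449 × 0.819152 = 26.95 kN.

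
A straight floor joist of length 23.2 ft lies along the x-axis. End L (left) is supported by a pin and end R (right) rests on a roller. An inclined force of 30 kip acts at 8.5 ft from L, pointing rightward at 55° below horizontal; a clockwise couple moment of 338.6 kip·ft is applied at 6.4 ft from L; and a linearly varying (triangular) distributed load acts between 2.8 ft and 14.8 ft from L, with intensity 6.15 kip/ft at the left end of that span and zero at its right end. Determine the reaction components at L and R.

L_x = -17.21 kip, L_y = 27.06 kip, R_y = 34.41 kip

Resultant of the triangular load: ½ × 6.15 × 12 = 36.9 kip, acting at 6.8 ft from L (one-third of the span from the peak).
Moments about L: R_y·23.2 − 30·sin55°·8.5 − 338.6 − (½·6.15·12)·6.8 = 0 → R_y = 798.404/23.2 = 34.414 ≈ 34.41 kip.
ΣF_y = 0: L_y + 34.414 − 30·sin55° − ½·6.15·12 = 0 → L_y = 27.06 kip.
ΣF_x = 0: L_x + 30·cos55° = 0 → L_x = -17.21 kip.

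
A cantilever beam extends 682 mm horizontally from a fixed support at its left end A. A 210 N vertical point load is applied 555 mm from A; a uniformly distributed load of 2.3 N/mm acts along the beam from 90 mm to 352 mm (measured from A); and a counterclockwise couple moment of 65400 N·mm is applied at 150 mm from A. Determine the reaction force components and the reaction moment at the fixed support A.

Resultant of the distributed load: 2.3 × 262 = 602.6 N at 221 mm from A.
ΣF_x = 0: A_x = 0.
ΣF_y = 0: A_y − 210 − 2.3·262 = 0 → A_y = 812.6 N.
ΣM about A: M_A − 210·555 − (2.3·262)·221 + 65400 = 0 → M_A = 184300 N·mm.

A_x = 0, A_y = 812.6 N, M_A = 184300 N·mm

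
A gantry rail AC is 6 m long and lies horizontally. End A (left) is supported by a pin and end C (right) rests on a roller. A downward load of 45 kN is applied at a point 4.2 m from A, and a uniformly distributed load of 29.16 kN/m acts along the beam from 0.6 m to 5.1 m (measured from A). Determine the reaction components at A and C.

A_x = 0, A_y = 82.39 kN, C_y = 93.83 kN

Resultant of the distributed load: 29.16 × 4.5 = 131.22 kN at 2.85 m from A.
ΣM about A: C_y·6 − 45·4.2 − (29.16·4.5)·2.85 = 0 → C_y = 562.977/6 = 93.8295 ≈ 93.83 kN.
ΣF_y = 0: A_y + 93.8295 − 45 − 29.16·4.5 = 0 → A_y = 82.39 kN.
ΣF_x = 0: no horizontal applied forces, so A_x = 0.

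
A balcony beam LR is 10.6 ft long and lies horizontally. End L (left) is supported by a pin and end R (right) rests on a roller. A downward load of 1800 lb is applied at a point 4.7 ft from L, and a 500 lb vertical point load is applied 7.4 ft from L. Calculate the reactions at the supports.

L_x = 0, L_y = 1153 lb, R_y = 1147 lb

Moments about L: R_y·10.6 − 1800·4.7 − 500·7.4 = 0 → R_y = 12160/10.6 = 1147.17 ≈ 1147 lb.
ΣF_y = 0: L_y + 1147.17 − 1800 − 500 = 0 → L_y = 1153 lb.
ΣF_x = 0: no horizontal applied forces, so L_x = 0.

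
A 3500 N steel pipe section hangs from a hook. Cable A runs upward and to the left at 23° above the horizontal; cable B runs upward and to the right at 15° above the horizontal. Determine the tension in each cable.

ΣF_x = 0: −T_A·cos23° + T_B·cos15° = 0 → T_B = 0.952977·T_A.
ΣF_y = 0: T_A·sin23° + T_B·sin15° = 3500.
Substitute: T_A·(0.390731 + 0.952977·0.258819) = 3500 → T_A = 5491.23 ≈ 5491 N.
Then T_B = 0.952977 × 5491.23 = 5233 N.

T_A = 5491 N, T_B = 5233 N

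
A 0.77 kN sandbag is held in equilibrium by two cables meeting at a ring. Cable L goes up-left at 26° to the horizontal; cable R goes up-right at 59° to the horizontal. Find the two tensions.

ΣF_x = 0: −T_L·cos26° + T_R·cos59° = 0 → T_R = 1.7451·T_L.
ΣF_y = 0: T_L·sin26° + T_R·sin59° = 0.77.
Substitute: T_L·(0.438371 + 1.7451·0.857167) = 0.77 → T_L = 0.398095 ≈ 0.3981 kN.
Then T_R = 1.7451 × 0.398095 = 0.6947 kN.

T_L = 0.3981 kN, T_R = 0.6947 kN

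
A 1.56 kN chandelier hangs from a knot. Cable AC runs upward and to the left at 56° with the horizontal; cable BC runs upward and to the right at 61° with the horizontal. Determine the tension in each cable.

ΣF_x = 0: −T_AC·cos56° + T_BC·cos61° = 0 → T_BC = 1.15343·T_AC.
ΣF_y = 0: T_AC·sin56° + T_BC·sin61° = 1.56.
Substitute: T_AC·(0.829038 + 1.15343·0.87462) = 1.56 → T_AC = 0.848817 ≈ 0.8488 kN.
Then T_BC = 1.15343 × 0.848817 = 0.9791 kN.

T_AC = 0.8488 kN, T_BC = 0.9791 kN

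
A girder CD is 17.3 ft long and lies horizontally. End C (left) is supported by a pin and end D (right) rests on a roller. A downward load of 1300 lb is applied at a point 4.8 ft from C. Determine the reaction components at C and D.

C_x = 0, C_y = 939.3 lb, D_y = 360.7 lb

Taking moments about C: D_y·17.3 − 1300·4.8 = 0 → D_y = 6240/17.3 = 360.694 ≈ 360.7 lb.
ΣF_y = 0: C_y + 360.694 − 1300 = 0 → C_y = 939.3 lb.
ΣF_x = 0: no horizontal applied forces, so C_x = 0.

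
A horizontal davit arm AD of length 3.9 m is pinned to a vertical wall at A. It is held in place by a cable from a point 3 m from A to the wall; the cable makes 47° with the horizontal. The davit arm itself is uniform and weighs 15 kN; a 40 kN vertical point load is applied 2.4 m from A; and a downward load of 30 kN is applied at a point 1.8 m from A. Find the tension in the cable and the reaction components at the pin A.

T = 81.70 kN, A_x = 55.72 kN, A_y = 25.25 kN

ΣM about A: T·sin47°·3 − 15·1.95 − 40·2.4 − 30·1.8 = 0 → T = 179.25/(3·0.731354) = 81.6978 ≈ 81.70 kN.
ΣF_x = 0: A_x − T·cos47° = 0 → A_x = 81.6978 × 0.681998 = 55.72 kN.
ΣF_y = 0: A_y + T·sin47° − 15 − 40 − 30 = 0 → A_y = 85 − 81.6978 × 0.731354 = 25.25 kN.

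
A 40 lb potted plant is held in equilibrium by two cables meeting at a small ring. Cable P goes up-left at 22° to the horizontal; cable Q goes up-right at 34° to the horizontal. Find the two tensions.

T_P = 40.00 lb, T_Q = 44.74 lb

ΣF_x = 0: −T_P·cos22° + T_Q·cos34° = 0 → T_Q = 1.11839·T_P.
ΣF_y = 0: T_P·sin22° + T_Q·sin34° = 40.
Substitute: T_P·(0.374607 + 1.11839·0.559193) = 40 → T_P = 39.9999 ≈ 40.00 lb.
Then T_Q = 1.11839 × 39.9999 = 44.74 lb.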